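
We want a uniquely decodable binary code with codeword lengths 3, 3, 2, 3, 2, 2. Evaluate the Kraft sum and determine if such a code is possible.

With common denominator 2^3 = 8: Σ 2^(−ℓᵢ) = 1/8 + 1/8 + 2/8 + 1/8 + 2/8 + 2/8 = 9/8 = 1.125.
Kraft's inequality requires Σ ≤ 1; here Σ = 1.125 > 1, so no such prefix code exists.

1.125; no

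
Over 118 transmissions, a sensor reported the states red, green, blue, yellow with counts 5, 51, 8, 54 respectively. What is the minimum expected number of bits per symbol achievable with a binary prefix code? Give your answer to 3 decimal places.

Probabilities are the counts divided by 118.
Repeatedly combine the two least-probable nodes; the expected code length is the sum of the merged weights.
merge 5/118 + 4/59 → 13/118
merge 13/118 + 51/118 → 32/59
merge 27/59 + 32/59 → 1
L = 13/118 + 32/59 + 1 = 195/118 ≈ 1.653 bits/symbol.

1.653 bits/symbol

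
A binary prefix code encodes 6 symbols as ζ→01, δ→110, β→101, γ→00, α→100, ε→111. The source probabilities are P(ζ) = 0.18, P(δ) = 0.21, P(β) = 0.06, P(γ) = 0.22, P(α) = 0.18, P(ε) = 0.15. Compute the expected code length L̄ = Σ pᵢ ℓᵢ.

2.6 bits/symbol

L̄ = Σ pᵢ·ℓᵢ = 0.18·2 + 0.21·3 + 0.06·3 + 0.22·2 + 0.18·3 + 0.15·3 = 2.6 bits/symbol.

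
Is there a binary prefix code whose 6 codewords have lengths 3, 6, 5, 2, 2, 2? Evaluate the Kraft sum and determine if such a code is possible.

0.921875; yes

With common denominator 2^6 = 64: Σ 2^(−ℓᵢ) = 8/64 + 1/64 + 2/64 + 16/64 + 16/64 + 16/64 = 59/64 = 0.921875.
Kraft's inequality requires Σ ≤ 1; here Σ = 0.921875 ≤ 1, so such a prefix code exists.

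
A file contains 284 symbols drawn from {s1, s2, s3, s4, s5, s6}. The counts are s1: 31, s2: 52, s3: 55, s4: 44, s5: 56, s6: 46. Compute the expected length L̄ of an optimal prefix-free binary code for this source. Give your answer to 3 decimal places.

2.609 bits/symbol

Probabilities are the counts divided by 284.
Repeatedly combine the two least-probable nodes; the expected code length is the sum of the merged weights.
merge 31/284 + 11/71 → 75/284
merge 23/142 + 13/71 → 49/142
merge 55/284 + 14/71 → 111/284
merge 75/284 + 49/142 → 173/284
merge 111/284 + 173/284 → 1
L = 75/284 + 49/142 + 111/284 + 173/284 + 1 = 741/284 ≈ 2.609 bits/symbol.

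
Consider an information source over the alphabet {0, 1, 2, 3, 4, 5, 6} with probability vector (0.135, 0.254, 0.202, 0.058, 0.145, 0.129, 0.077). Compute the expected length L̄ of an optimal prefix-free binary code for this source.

Repeatedly combine the two least-probable nodes; the expected code length is the sum of the merged weights.
merge 29/500 + 77/1000 → 27/200
merge 129/1000 + 27/200 → 33/125
merge 27/200 + 29/200 → 7/25
merge 101/500 + 127/500 → 57/125
merge 33/125 + 7/25 → 68/125
merge 57/125 + 68/125 → 1
L = 27/200 + 33/125 + 7/25 + 57/125 + 68/125 + 1 = 2679/1000 = 2.679 bits/symbol.

2.679 bits/symbol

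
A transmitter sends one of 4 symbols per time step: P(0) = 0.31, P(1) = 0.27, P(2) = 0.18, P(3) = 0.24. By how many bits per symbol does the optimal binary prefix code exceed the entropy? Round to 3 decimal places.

Entropy H = −Σ p log₂ p ≈ 1.9733 bits.
Huffman merges: 9/50+6/25→21/50; 27/100+31/100→29/50; 21/50+29/50→1. L = 2 ≈ 2.0000.
L − H = 2.0000 − 1.9733 = 0.027 bits.

0.027 bits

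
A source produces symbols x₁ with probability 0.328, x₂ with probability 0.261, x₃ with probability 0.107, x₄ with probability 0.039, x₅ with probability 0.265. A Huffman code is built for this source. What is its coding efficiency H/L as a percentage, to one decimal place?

96.4%

Entropy H = −Σ p log₂ p ≈ 2.0685 bits.
Huffman merges: 39/1000+107/1000→73/500; 73/500+261/1000→407/1000; 53/200+41/125→593/1000; 407/1000+593/1000→1. L = 1073/500 ≈ 2.1460.
Efficiency = H/L = 2.0685/2.1460 = 96.4%.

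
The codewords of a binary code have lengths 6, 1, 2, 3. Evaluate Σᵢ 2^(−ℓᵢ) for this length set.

With common denominator 2^6 = 64: Σ 2^(−ℓᵢ) = 1/64 + 32/64 + 16/64 + 8/64 = 57/64 = 0.890625.

0.890625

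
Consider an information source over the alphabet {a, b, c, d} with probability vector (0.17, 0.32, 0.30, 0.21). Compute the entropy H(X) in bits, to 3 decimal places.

1.955 bits

H = −Σ pᵢ log₂ pᵢ.
−0.17·log₂(0.17) = 0.4346
−0.32·log₂(0.32) = 0.5260
−0.30·log₂(0.30) = 0.5211
−0.21·log₂(0.21) = 0.4728
Sum ≈ 1.9545 → 1.955 bits.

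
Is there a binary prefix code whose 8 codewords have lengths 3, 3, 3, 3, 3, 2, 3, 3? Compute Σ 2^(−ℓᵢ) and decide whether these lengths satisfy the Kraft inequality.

1.125; no

With common denominator 2^3 = 8: Σ 2^(−ℓᵢ) = 1/8 + 1/8 + 1/8 + 1/8 + 1/8 + 2/8 + 1/8 + 1/8 = 9/8 = 1.125.
Kraft's inequality requires Σ ≤ 1; here Σ = 1.125 > 1, so no such prefix code exists.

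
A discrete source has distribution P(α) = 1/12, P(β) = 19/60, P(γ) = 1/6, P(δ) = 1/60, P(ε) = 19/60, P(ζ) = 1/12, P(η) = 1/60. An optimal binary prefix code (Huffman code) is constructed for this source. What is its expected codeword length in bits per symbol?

2.35 bits/symbol

Repeatedly combine the two least-probable nodes; the expected code length is the sum of the merged weights.
merge 1/60 + 1/60 → 1/30
merge 1/30 + 1/12 → 7/60
merge 1/12 + 7/60 → 1/5
merge 1/6 + 1/5 → 11/30
merge 19/60 + 19/60 → 19/30
merge 11/30 + 19/30 → 1
L = 1/30 + 7/60 + 1/5 + 11/30 + 19/30 + 1 = 47/20 = 2.35 bits/symbol.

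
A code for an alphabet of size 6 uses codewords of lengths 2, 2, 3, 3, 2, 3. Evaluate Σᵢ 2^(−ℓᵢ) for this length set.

With common denominator 2^3 = 8: Σ 2^(−ℓᵢ) = 2/8 + 2/8 + 1/8 + 1/8 + 2/8 + 1/8 = 9/8 = 1.125.

1.125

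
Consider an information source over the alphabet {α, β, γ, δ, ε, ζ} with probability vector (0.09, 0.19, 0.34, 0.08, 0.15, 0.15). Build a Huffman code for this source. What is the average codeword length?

2.47 bits/symbol

Repeatedly combine the two least-probable nodes; the expected code length is the sum of the merged weights.
merge 2/25 + 9/100 → 17/100
merge 3/20 + 3/20 → 3/10
merge 17/100 + 19/100 → 9/25
merge 3/10 + 17/50 → 16/25
merge 9/25 + 16/25 → 1
L = 17/100 + 3/10 + 9/25 + 16/25 + 1 = 247/100 = 2.47 bits/symbol.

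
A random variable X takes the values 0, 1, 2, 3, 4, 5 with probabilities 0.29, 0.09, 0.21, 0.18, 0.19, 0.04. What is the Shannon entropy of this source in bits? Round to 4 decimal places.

2.3897 bits

H = −Σ pᵢ log₂ pᵢ.
−0.29·log₂(0.29) = 0.5179
−0.09·log₂(0.09) = 0.3127
−0.21·log₂(0.21) = 0.4728
−0.18·log₂(0.18) = 0.4453
−0.19·log₂(0.19) = 0.4552
−0.04·log₂(0.04) = 0.1858
Sum ≈ 2.3897 → 2.3897 bits.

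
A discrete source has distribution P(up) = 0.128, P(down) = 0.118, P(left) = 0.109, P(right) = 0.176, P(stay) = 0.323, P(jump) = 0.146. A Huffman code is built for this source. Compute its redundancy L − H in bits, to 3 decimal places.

0.036 bits

Entropy H = −Σ p log₂ p ≈ 2.4650 bits.
Huffman merges: 109/1000+59/500→227/1000; 16/125+73/500→137/500; 22/125+227/1000→403/1000; 137/500+323/1000→597/1000; 403/1000+597/1000→1. L = 2501/1000 ≈ 2.5010.
L − H = 2.5010 − 2.4650 = 0.036 bits.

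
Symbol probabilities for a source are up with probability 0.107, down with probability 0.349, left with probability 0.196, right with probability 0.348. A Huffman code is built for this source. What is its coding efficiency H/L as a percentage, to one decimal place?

Entropy H = −Σ p log₂ p ≈ 1.8658 bits.
Huffman merges: 107/1000+49/250→303/1000; 303/1000+87/250→651/1000; 349/1000+651/1000→1. L = 977/500 ≈ 1.9540.
Efficiency = H/L = 1.8658/1.9540 = 95.5%.

95.5%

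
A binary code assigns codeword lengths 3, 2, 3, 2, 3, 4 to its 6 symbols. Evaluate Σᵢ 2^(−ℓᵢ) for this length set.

0.9375

With common denominator 2^4 = 16: Σ 2^(−ℓᵢ) = 2/16 + 4/16 + 2/16 + 4/16 + 2/16 + 1/16 = 15/16 = 0.9375.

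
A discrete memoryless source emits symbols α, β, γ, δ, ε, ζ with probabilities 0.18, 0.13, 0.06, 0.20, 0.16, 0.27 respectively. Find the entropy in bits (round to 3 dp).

H = −Σ pᵢ log₂ pᵢ.
−0.18·log₂(0.18) = 0.4453
−0.13·log₂(0.13) = 0.3826
−0.06·log₂(0.06) = 0.2435
−0.20·log₂(0.20) = 0.4644
−0.16·log₂(0.16) = 0.4230
−0.27·log₂(0.27) = 0.5100
Sum ≈ 2.4689 → 2.469 bits.

2.469 bits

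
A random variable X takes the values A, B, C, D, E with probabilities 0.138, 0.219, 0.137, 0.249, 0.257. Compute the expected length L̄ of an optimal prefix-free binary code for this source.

2.275 bits/symbol

Repeatedly combine the two least-probable nodes; the expected code length is the sum of the merged weights.
merge 137/1000 + 69/500 → 11/40
merge 219/1000 + 249/1000 → 117/250
merge 257/1000 + 11/40 → 133/250
merge 117/250 + 133/250 → 1
L = 11/40 + 117/250 + 133/250 + 1 = 91/40 = 2.275 bits/symbol.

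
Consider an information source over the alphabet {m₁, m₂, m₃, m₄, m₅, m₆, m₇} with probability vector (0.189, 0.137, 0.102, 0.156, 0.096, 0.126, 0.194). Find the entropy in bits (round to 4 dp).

2.7613 bits

H = −Σ pᵢ log₂ pᵢ.
−0.189·log₂(0.189) = 0.4543
−0.137·log₂(0.137) = 0.3929
−0.102·log₂(0.102) = 0.3359
−0.156·log₂(0.156) = 0.4181
−0.096·log₂(0.096) = 0.3246
−0.126·log₂(0.126) = 0.3766
−0.194·log₂(0.194) = 0.4590
Sum ≈ 2.7613 → 2.7613 bits.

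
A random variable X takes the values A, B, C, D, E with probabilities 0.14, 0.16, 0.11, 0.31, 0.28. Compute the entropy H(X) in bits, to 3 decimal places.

H = −Σ pᵢ log₂ pᵢ.
−0.14·log₂(0.14) = 0.3971
−0.16·log₂(0.16) = 0.4230
−0.11·log₂(0.11) = 0.3503
−0.31·log₂(0.31) = 0.5238
−0.28·log₂(0.28) = 0.5142
Sum ≈ 2.2084 → 2.208 bits.

2.208 bits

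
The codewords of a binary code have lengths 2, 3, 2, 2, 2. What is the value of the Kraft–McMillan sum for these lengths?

1.125

With common denominator 2^3 = 8: Σ 2^(−ℓᵢ) = 2/8 + 1/8 + 2/8 + 2/8 + 2/8 = 9/8 = 1.125.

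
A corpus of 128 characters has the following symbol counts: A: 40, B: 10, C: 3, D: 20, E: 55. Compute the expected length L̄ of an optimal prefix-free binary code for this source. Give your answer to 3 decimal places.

Probabilities are the counts divided by 128.
Repeatedly combine the two least-probable nodes; the expected code length is the sum of the merged weights.
merge 3/128 + 5/64 → 13/128
merge 13/128 + 5/32 → 33/128
merge 33/128 + 5/16 → 73/128
merge 55/128 + 73/128 → 1
L = 13/128 + 33/128 + 73/128 + 1 = 247/128 ≈ 1.930 bits/symbol.

1.930 bits/symbol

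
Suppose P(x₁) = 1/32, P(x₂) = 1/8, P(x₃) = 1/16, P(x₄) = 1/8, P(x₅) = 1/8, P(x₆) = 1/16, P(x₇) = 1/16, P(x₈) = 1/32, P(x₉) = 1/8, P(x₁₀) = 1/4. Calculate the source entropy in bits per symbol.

Each probability is a power of 1/2, so log₂(1/p) is an integer.
H = Σ p·log₂(1/p) = 1/32·5 + 1/8·3 + 1/16·4 + 1/8·3 + 1/8·3 + 1/16·4 + 1/16·4 + 1/32·5 + 1/8·3 + 1/4·2 = 3.0625 bits.

3.0625 bits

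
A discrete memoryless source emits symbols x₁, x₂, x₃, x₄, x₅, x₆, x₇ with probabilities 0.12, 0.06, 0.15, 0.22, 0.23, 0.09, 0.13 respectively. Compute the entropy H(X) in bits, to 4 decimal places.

H = −Σ pᵢ log₂ pᵢ.
−0.12·log₂(0.12) = 0.3671
−0.06·log₂(0.06) = 0.2435
−0.15·log₂(0.15) = 0.4105
−0.22·log₂(0.22) = 0.4806
−0.23·log₂(0.23) = 0.4877
−0.09·log₂(0.09) = 0.3127
−0.13·log₂(0.13) = 0.3826
Sum ≈ 2.6847 → 2.6847 bits.

2.6847 bits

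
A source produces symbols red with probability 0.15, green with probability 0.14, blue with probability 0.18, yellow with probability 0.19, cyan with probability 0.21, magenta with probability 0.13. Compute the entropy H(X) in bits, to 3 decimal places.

2.564 bits

H = −Σ pᵢ log₂ pᵢ.
−0.15·log₂(0.15) = 0.4105
−0.14·log₂(0.14) = 0.3971
−0.18·log₂(0.18) = 0.4453
−0.19·log₂(0.19) = 0.4552
−0.21·log₂(0.21) = 0.4728
−0.13·log₂(0.13) = 0.3826
Sum ≈ 2.5637 → 2.564 bits.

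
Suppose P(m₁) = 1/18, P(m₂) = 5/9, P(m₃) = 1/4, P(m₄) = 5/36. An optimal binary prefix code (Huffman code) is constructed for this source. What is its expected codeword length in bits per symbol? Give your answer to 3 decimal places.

Repeatedly combine the two least-probable nodes; the expected code length is the sum of the merged weights.
merge 1/18 + 5/36 → 7/36
merge 7/36 + 1/4 → 4/9
merge 4/9 + 5/9 → 1
L = 7/36 + 4/9 + 1 = 59/36 ≈ 1.639 bits/symbol.

1.639 bits/symbol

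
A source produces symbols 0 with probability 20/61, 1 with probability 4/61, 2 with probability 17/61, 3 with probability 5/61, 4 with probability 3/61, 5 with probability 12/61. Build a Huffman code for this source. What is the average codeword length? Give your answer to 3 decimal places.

2.311 bits/symbol

Repeatedly combine the two least-probable nodes; the expected code length is the sum of the merged weights.
merge 3/61 + 4/61 → 7/61
merge 5/61 + 7/61 → 12/61
merge 12/61 + 12/61 → 24/61
merge 17/61 + 20/61 → 37/61
merge 24/61 + 37/61 → 1
L = 7/61 + 12/61 + 24/61 + 37/61 + 1 = 141/61 ≈ 2.311 bits/symbol.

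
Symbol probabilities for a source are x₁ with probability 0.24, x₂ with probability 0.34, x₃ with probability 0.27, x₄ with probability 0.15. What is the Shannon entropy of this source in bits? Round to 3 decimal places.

1.944 bits

H = −Σ pᵢ log₂ pᵢ.
−0.24·log₂(0.24) = 0.4941
−0.34·log₂(0.34) = 0.5292
−0.27·log₂(0.27) = 0.5100
−0.15·log₂(0.15) = 0.4105
Sum ≈ 1.9439 → 1.944 bits.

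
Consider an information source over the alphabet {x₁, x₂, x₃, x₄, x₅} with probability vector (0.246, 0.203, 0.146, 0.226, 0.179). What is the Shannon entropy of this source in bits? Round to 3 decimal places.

2.299 bits

H = −Σ pᵢ log₂ pᵢ.
−0.246·log₂(0.246) = 0.4977
−0.203·log₂(0.203) = 0.4670
−0.146·log₂(0.146) = 0.4053
−0.226·log₂(0.226) = 0.4849
−0.179·log₂(0.179) = 0.4443
Sum ≈ 2.2992 → 2.299 bits.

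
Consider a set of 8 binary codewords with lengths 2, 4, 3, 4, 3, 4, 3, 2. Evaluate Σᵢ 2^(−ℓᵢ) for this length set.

With common denominator 2^4 = 16: Σ 2^(−ℓᵢ) = 4/16 + 1/16 + 2/16 + 1/16 + 2/16 + 1/16 + 2/16 + 4/16 = 17/16 = 1.0625.

1.0625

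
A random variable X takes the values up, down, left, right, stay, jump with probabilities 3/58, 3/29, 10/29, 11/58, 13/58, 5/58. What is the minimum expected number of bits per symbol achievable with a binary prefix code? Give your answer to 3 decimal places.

2.379 bits/symbol

Repeatedly combine the two least-probable nodes; the expected code length is the sum of the merged weights.
merge 3/58 + 5/58 → 4/29
merge 3/29 + 4/29 → 7/29
merge 11/58 + 13/58 → 12/29
merge 7/29 + 10/29 → 17/29
merge 12/29 + 17/29 → 1
L = 4/29 + 7/29 + 12/29 + 17/29 + 1 = 69/29 ≈ 2.379 bits/symbol.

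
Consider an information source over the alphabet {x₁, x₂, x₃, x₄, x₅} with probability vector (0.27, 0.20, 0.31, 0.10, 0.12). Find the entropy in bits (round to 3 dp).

2.197 bits

H = −Σ pᵢ log₂ pᵢ.
−0.27·log₂(0.27) = 0.5100
−0.20·log₂(0.20) = 0.4644
−0.31·log₂(0.31) = 0.5238
−0.10·log₂(0.10) = 0.3322
−0.12·log₂(0.12) = 0.3671
Sum ≈ 2.1975 → 2.197 bits.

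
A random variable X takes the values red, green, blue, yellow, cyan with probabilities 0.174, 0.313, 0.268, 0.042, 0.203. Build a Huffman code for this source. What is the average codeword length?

Repeatedly combine the two least-probable nodes; the expected code length is the sum of the merged weights.
merge 21/500 + 87/500 → 27/125
merge 203/1000 + 27/125 → 419/1000
merge 67/250 + 313/1000 → 581/1000
merge 419/1000 + 581/1000 → 1
L = 27/125 + 419/1000 + 581/1000 + 1 = 277/125 = 2.216 bits/symbol.

2.216 bits/symbol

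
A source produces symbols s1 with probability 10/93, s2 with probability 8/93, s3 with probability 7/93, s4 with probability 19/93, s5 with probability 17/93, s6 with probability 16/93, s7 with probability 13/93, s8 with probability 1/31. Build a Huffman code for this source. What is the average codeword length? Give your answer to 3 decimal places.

Repeatedly combine the two least-probable nodes; the expected code length is the sum of the merged weights.
merge 1/31 + 7/93 → 10/93
merge 8/93 + 10/93 → 6/31
merge 10/93 + 13/93 → 23/93
merge 16/93 + 17/93 → 11/31
merge 6/31 + 19/93 → 37/93
merge 23/93 + 11/31 → 56/93
merge 37/93 + 56/93 → 1
L = 10/93 + 6/31 + 23/93 + 11/31 + 37/93 + 56/93 + 1 = 90/31 ≈ 2.903 bits/symbol.

2.903 bits/symbol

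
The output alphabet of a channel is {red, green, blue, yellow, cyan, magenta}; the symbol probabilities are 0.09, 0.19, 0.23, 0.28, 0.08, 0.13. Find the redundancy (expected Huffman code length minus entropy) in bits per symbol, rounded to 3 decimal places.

0.026 bits

Entropy H = −Σ p log₂ p ≈ 2.4439 bits.
Huffman merges: 2/25+9/100→17/100; 13/100+17/100→3/10; 19/100+23/100→21/50; 7/25+3/10→29/50; 21/50+29/50→1. L = 247/100 ≈ 2.4700.
L − H = 2.4700 − 2.4439 = 0.026 bits.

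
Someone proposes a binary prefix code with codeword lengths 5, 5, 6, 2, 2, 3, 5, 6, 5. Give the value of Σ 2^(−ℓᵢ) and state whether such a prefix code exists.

0.78125; yes

With common denominator 2^6 = 64: Σ 2^(−ℓᵢ) = 2/64 + 2/64 + 1/64 + 16/64 + 16/64 + 8/64 + 2/64 + 1/64 + 2/64 = 50/64 = 0.78125.
Kraft's inequality requires Σ ≤ 1; here Σ = 0.78125 ≤ 1, so such a prefix code exists.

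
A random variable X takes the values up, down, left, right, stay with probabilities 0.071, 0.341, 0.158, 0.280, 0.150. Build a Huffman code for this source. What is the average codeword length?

2.221 bits/symbol

Repeatedly combine the two least-probable nodes; the expected code length is the sum of the merged weights.
merge 71/1000 + 3/20 → 221/1000
merge 79/500 + 221/1000 → 379/1000
merge 7/25 + 341/1000 → 621/1000
merge 379/1000 + 621/1000 → 1
L = 221/1000 + 379/1000 + 621/1000 + 1 = 2221/1000 = 2.221 bits/symbol.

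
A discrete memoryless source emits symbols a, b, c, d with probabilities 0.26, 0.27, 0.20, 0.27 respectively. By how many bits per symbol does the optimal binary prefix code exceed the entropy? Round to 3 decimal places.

Entropy H = −Σ p log₂ p ≈ 1.9897 bits.
Huffman merges: 1/5+13/50→23/50; 27/100+27/100→27/50; 23/50+27/50→1. L = 2 ≈ 2.0000.
L − H = 2.0000 − 1.9897 = 0.010 bits.

0.010 bits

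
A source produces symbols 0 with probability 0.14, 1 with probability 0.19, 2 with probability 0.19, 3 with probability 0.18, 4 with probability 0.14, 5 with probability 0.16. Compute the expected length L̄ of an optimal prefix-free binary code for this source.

Repeatedly combine the two least-probable nodes; the expected code length is the sum of the merged weights.
merge 7/50 + 7/50 → 7/25
merge 4/25 + 9/50 → 17/50
merge 19/100 + 19/100 → 19/50
merge 7/25 + 17/50 → 31/50
merge 19/50 + 31/50 → 1
L = 7/25 + 17/50 + 19/50 + 31/50 + 1 = 131/50 = 2.62 bits/symbol.

2.62 bits/symbol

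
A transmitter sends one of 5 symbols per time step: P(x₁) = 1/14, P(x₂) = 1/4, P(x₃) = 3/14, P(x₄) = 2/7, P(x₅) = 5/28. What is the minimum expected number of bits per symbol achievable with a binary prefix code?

2.25 bits/symbol

Repeatedly combine the two least-probable nodes; the expected code length is the sum of the merged weights.
merge 1/14 + 5/28 → 1/4
merge 3/14 + 1/4 → 13/28
merge 1/4 + 2/7 → 15/28
merge 13/28 + 15/28 → 1
L = 1/4 + 13/28 + 15/28 + 1 = 9/4 = 2.25 bits/symbol.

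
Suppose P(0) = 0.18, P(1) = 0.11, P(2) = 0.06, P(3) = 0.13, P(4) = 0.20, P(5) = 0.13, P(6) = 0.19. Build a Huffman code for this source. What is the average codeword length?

Repeatedly combine the two least-probable nodes; the expected code length is the sum of the merged weights.
merge 3/50 + 11/100 → 17/100
merge 13/100 + 13/100 → 13/50
merge 17/100 + 9/50 → 7/20
merge 19/100 + 1/5 → 39/100
merge 13/50 + 7/20 → 61/100
merge 39/100 + 61/100 → 1
L = 17/100 + 13/50 + 7/20 + 39/100 + 61/100 + 1 = 139/50 = 2.78 bits/symbol.

2.78 bits/symbol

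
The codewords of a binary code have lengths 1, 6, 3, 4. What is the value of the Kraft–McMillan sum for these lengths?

With common denominator 2^6 = 64: Σ 2^(−ℓᵢ) = 32/64 + 1/64 + 8/64 + 4/64 = 45/64 = 0.703125.

0.703125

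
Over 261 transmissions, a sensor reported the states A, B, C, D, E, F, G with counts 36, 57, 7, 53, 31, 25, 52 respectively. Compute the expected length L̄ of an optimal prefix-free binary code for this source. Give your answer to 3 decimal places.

2.701 bits/symbol

Probabilities are the counts divided by 261.
Repeatedly combine the two least-probable nodes; the expected code length is the sum of the merged weights.
merge 7/261 + 25/261 → 32/261
merge 31/261 + 32/261 → 7/29
merge 4/29 + 52/261 → 88/261
merge 53/261 + 19/87 → 110/261
merge 7/29 + 88/261 → 151/261
merge 110/261 + 151/261 → 1
L = 32/261 + 7/29 + 88/261 + 110/261 + 151/261 + 1 = 235/87 ≈ 2.701 bits/symbol.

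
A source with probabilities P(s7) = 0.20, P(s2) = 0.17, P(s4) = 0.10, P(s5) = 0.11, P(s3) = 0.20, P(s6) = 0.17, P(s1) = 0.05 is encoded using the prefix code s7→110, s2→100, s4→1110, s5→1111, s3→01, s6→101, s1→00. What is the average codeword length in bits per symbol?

2.96 bits/symbol

L̄ = Σ pᵢ·ℓᵢ = 0.20·3 + 0.17·3 + 0.10·4 + 0.11·4 + 0.20·2 + 0.17·3 + 0.05·2 = 2.96 bits/symbol.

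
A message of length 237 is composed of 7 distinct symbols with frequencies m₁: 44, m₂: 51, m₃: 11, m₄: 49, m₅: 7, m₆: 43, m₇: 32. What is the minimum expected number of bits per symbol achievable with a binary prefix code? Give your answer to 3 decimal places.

2.654 bits/symbol

Probabilities are the counts divided by 237.
Repeatedly combine the two least-probable nodes; the expected code length is the sum of the merged weights.
merge 7/237 + 11/237 → 6/79
merge 6/79 + 32/237 → 50/237
merge 43/237 + 44/237 → 29/79
merge 49/237 + 50/237 → 33/79
merge 17/79 + 29/79 → 46/79
merge 33/79 + 46/79 → 1
L = 6/79 + 50/237 + 29/79 + 33/79 + 46/79 + 1 = 629/237 ≈ 2.654 bits/symbol.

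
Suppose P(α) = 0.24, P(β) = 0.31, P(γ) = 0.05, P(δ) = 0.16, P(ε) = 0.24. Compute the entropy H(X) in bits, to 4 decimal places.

2.1512 bits

H = −Σ pᵢ log₂ pᵢ.
−0.24·log₂(0.24) = 0.4941
−0.31·log₂(0.31) = 0.5238
−0.05·log₂(0.05) = 0.2161
−0.16·log₂(0.16) = 0.4230
−0.24·log₂(0.24) = 0.4941
Sum ≈ 2.1512 → 2.1512 bits.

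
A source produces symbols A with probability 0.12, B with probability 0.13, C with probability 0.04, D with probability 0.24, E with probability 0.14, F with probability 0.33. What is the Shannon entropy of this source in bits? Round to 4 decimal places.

H = −Σ pᵢ log₂ pᵢ.
−0.12·log₂(0.12) = 0.3671
−0.13·log₂(0.13) = 0.3826
−0.04·log₂(0.04) = 0.1858
−0.24·log₂(0.24) = 0.4941
−0.14·log₂(0.14) = 0.3971
−0.33·log₂(0.33) = 0.5278
Sum ≈ 2.3545 → 2.3545 bits.

2.3545 bits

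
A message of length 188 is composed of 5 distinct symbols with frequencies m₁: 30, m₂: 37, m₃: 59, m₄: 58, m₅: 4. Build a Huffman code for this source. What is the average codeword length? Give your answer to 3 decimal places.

2.181 bits/symbol

Probabilities are the counts divided by 188.
Repeatedly combine the two least-probable nodes; the expected code length is the sum of the merged weights.
merge 1/47 + 15/94 → 17/94
merge 17/94 + 37/188 → 71/188
merge 29/94 + 59/188 → 117/188
merge 71/188 + 117/188 → 1
L = 17/94 + 71/188 + 117/188 + 1 = 205/94 ≈ 2.181 bits/symbol.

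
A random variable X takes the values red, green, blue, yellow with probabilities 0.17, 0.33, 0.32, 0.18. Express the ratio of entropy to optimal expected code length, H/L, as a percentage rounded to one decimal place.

Entropy H = −Σ p log₂ p ≈ 1.9338 bits.
Huffman merges: 17/100+9/50→7/20; 8/25+33/100→13/20; 7/20+13/20→1. L = 2 ≈ 2.0000.
Efficiency = H/L = 1.9338/2.0000 = 96.7%.

96.7%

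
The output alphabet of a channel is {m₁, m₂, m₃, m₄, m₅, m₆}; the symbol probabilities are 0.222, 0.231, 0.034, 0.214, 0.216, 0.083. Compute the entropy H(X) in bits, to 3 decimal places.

2.388 bits

H = −Σ pᵢ log₂ pᵢ.
−0.222·log₂(0.222) = 0.4820
−0.231·log₂(0.231) = 0.4883
−0.034·log₂(0.034) = 0.1659
−0.214·log₂(0.214) = 0.4760
−0.216·log₂(0.216) = 0.4776
−0.083·log₂(0.083) = 0.2980
Sum ≈ 2.3878 → 2.388 bits.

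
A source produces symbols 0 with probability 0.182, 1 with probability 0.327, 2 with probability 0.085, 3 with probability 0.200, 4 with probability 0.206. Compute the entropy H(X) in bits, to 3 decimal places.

H = −Σ pᵢ log₂ pᵢ.
−0.182·log₂(0.182) = 0.4474
−0.327·log₂(0.327) = 0.5273
−0.085·log₂(0.085) = 0.3023
−0.200·log₂(0.200) = 0.4644
−0.206·log₂(0.206) = 0.4695
Sum ≈ 2.2109 → 2.211 bits.

2.211 bits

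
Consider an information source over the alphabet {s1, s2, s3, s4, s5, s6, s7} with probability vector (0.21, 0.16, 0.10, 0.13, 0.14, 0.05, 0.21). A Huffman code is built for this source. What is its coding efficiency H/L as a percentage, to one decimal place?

Entropy H = −Σ p log₂ p ≈ 2.6967 bits.
Huffman merges: 1/20+1/10→3/20; 13/100+7/50→27/100; 3/20+4/25→31/100; 21/100+21/100→21/50; 27/100+31/100→29/50; 21/50+29/50→1. L = 273/100 ≈ 2.7300.
Efficiency = H/L = 2.6967/2.7300 = 98.8%.

98.8%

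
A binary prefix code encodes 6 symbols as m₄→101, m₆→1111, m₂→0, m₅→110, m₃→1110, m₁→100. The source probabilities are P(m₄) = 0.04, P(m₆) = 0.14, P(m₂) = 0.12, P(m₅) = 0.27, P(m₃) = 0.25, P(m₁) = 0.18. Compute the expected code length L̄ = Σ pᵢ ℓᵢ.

L̄ = Σ pᵢ·ℓᵢ = 0.04·3 + 0.14·4 + 0.12·1 + 0.27·3 + 0.25·4 + 0.18·3 = 3.15 bits/symbol.

3.15 bits/symbol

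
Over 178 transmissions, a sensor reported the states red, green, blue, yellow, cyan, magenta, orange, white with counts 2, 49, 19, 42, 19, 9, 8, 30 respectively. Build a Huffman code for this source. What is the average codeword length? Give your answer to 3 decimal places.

2.652 bits/symbol

Probabilities are the counts divided by 178.
Repeatedly combine the two least-probable nodes; the expected code length is the sum of the merged weights.
merge 1/89 + 4/89 → 5/89
merge 9/178 + 5/89 → 19/178
merge 19/178 + 19/178 → 19/89
merge 19/178 + 15/89 → 49/178
merge 19/89 + 21/89 → 40/89
merge 49/178 + 49/178 → 49/89
merge 40/89 + 49/89 → 1
L = 5/89 + 19/178 + 19/89 + 49/178 + 40/89 + 49/89 + 1 = 236/89 ≈ 2.652 bits/symbol.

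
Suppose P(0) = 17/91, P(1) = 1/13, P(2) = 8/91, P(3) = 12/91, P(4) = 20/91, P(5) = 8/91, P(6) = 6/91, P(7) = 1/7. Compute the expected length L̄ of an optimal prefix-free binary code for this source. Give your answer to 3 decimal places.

2.912 bits/symbol

Repeatedly combine the two least-probable nodes; the expected code length is the sum of the merged weights.
merge 6/91 + 1/13 → 1/7
merge 8/91 + 8/91 → 16/91
merge 12/91 + 1/7 → 25/91
merge 1/7 + 16/91 → 29/91
merge 17/91 + 20/91 → 37/91
merge 25/91 + 29/91 → 54/91
merge 37/91 + 54/91 → 1
L = 1/7 + 16/91 + 25/91 + 29/91 + 37/91 + 54/91 + 1 = 265/91 ≈ 2.912 bits/symbol.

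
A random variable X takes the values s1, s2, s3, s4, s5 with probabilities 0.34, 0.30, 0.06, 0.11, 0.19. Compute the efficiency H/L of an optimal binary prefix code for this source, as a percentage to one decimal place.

96.7%

Entropy H = −Σ p log₂ p ≈ 2.0993 bits.
Huffman merges: 3/50+11/100→17/100; 17/100+19/100→9/25; 3/10+17/50→16/25; 9/25+16/25→1. L = 217/100 ≈ 2.1700.
Efficiency = H/L = 2.0993/2.1700 = 96.7%.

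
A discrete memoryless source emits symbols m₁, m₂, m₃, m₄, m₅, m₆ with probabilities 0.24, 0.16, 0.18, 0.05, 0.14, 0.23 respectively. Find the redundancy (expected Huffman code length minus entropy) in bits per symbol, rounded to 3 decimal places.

0.067 bits

Entropy H = −Σ p log₂ p ≈ 2.4633 bits.
Huffman merges: 1/20+7/50→19/100; 4/25+9/50→17/50; 19/100+23/100→21/50; 6/25+17/50→29/50; 21/50+29/50→1. L = 253/100 ≈ 2.5300.
L − H = 2.5300 − 2.4633 = 0.067 bits.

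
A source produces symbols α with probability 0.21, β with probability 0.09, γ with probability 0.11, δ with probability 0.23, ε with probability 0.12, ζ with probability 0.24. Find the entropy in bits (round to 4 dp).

H = −Σ pᵢ log₂ pᵢ.
−0.21·log₂(0.21) = 0.4728
−0.09·log₂(0.09) = 0.3127
−0.11·log₂(0.11) = 0.3503
−0.23·log₂(0.23) = 0.4877
−0.12·log₂(0.12) = 0.3671
−0.24·log₂(0.24) = 0.4941
Sum ≈ 2.4846 → 2.4846 bits.

2.4846 bits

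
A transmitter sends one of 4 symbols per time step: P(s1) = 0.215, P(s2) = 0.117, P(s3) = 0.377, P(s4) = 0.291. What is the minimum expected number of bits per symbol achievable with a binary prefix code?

Repeatedly combine the two least-probable nodes; the expected code length is the sum of the merged weights.
merge 117/1000 + 43/200 → 83/250
merge 291/1000 + 83/250 → 623/1000
merge 377/1000 + 623/1000 → 1
L = 83/250 + 623/1000 + 1 = 391/200 = 1.955 bits/symbol.

1.955 bits/symbol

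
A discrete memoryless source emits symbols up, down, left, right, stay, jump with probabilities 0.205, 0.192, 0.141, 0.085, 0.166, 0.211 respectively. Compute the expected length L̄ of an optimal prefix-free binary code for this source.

2.584 bits/symbol

Repeatedly combine the two least-probable nodes; the expected code length is the sum of the merged weights.
merge 17/200 + 141/1000 → 113/500
merge 83/500 + 24/125 → 179/500
merge 41/200 + 211/1000 → 52/125
merge 113/500 + 179/500 → 73/125
merge 52/125 + 73/125 → 1
L = 113/500 + 179/500 + 52/125 + 73/125 + 1 = 323/125 = 2.584 bits/symbol.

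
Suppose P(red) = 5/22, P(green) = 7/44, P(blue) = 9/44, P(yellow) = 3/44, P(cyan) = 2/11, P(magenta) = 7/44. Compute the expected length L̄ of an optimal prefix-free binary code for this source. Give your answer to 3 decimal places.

2.568 bits/symbol

Repeatedly combine the two least-probable nodes; the expected code length is the sum of the merged weights.
merge 3/44 + 7/44 → 5/22
merge 7/44 + 2/11 → 15/44
merge 9/44 + 5/22 → 19/44
merge 5/22 + 15/44 → 25/44
merge 19/44 + 25/44 → 1
L = 5/22 + 15/44 + 19/44 + 25/44 + 1 = 113/44 ≈ 2.568 bits/symbol.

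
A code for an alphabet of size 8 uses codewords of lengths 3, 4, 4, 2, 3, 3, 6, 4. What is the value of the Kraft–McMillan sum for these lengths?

With common denominator 2^6 = 64: Σ 2^(−ℓᵢ) = 8/64 + 4/64 + 4/64 + 16/64 + 8/64 + 8/64 + 1/64 + 4/64 = 53/64 = 0.828125.

0.828125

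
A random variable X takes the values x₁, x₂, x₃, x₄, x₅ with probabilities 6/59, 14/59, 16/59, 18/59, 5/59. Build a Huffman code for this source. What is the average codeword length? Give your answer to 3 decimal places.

2.186 bits/symbol

Repeatedly combine the two least-probable nodes; the expected code length is the sum of the merged weights.
merge 5/59 + 6/59 → 11/59
merge 11/59 + 14/59 → 25/59
merge 16/59 + 18/59 → 34/59
merge 25/59 + 34/59 → 1
L = 11/59 + 25/59 + 34/59 + 1 = 129/59 ≈ 2.186 bits/symbol.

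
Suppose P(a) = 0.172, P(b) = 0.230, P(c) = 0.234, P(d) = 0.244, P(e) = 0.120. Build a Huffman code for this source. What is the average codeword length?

Repeatedly combine the two least-probable nodes; the expected code length is the sum of the merged weights.
merge 3/25 + 43/250 → 73/250
merge 23/100 + 117/500 → 58/125
merge 61/250 + 73/250 → 67/125
merge 58/125 + 67/125 → 1
L = 73/250 + 58/125 + 67/125 + 1 = 573/250 = 2.292 bits/symbol.

2.292 bits/symbol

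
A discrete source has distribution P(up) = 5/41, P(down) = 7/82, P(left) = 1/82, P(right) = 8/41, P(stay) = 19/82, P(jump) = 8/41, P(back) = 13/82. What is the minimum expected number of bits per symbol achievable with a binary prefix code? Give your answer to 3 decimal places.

2.671 bits/symbol

Repeatedly combine the two least-probable nodes; the expected code length is the sum of the merged weights.
merge 1/82 + 7/82 → 4/41
merge 4/41 + 5/41 → 9/41
merge 13/82 + 8/41 → 29/82
merge 8/41 + 9/41 → 17/41
merge 19/82 + 29/82 → 24/41
merge 17/41 + 24/41 → 1
L = 4/41 + 9/41 + 29/82 + 17/41 + 24/41 + 1 = 219/82 ≈ 2.671 bits/symbol.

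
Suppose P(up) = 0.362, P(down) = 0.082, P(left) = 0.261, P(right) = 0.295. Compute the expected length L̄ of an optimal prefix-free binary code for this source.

1.981 bits/symbol

Repeatedly combine the two least-probable nodes; the expected code length is the sum of the merged weights.
merge 41/500 + 261/1000 → 343/1000
merge 59/200 + 343/1000 → 319/500
merge 181/500 + 319/500 → 1
L = 343/1000 + 319/500 + 1 = 1981/1000 = 1.981 bits/symbol.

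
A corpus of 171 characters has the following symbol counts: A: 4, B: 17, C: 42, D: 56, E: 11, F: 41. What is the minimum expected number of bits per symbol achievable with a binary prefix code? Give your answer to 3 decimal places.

2.275 bits/symbol

Probabilities are the counts divided by 171.
Repeatedly combine the two least-probable nodes; the expected code length is the sum of the merged weights.
merge 4/171 + 11/171 → 5/57
merge 5/57 + 17/171 → 32/171
merge 32/171 + 41/171 → 73/171
merge 14/57 + 56/171 → 98/171
merge 73/171 + 98/171 → 1
L = 5/57 + 32/171 + 73/171 + 98/171 + 1 = 389/171 ≈ 2.275 bits/symbol.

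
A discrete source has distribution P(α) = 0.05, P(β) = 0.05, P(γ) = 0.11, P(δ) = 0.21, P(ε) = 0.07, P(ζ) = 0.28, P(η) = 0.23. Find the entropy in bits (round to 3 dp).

H = −Σ pᵢ log₂ pᵢ.
−0.05·log₂(0.05) = 0.2161
−0.05·log₂(0.05) = 0.2161
−0.11·log₂(0.11) = 0.3503
−0.21·log₂(0.21) = 0.4728
−0.07·log₂(0.07) = 0.2686
−0.28·log₂(0.28) = 0.5142
−0.23·log₂(0.23) = 0.4877
Sum ≈ 2.5257 → 2.526 bits.

2.526 bits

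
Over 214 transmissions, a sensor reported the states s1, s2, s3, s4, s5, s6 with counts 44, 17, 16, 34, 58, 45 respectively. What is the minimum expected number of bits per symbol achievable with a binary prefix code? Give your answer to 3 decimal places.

Probabilities are the counts divided by 214.
Repeatedly combine the two least-probable nodes; the expected code length is the sum of the merged weights.
merge 8/107 + 17/214 → 33/214
merge 33/214 + 17/107 → 67/214
merge 22/107 + 45/214 → 89/214
merge 29/107 + 67/214 → 125/214
merge 89/214 + 125/214 → 1
L = 33/214 + 67/214 + 89/214 + 125/214 + 1 = 264/107 ≈ 2.467 bits/symbol.

2.467 bits/symbol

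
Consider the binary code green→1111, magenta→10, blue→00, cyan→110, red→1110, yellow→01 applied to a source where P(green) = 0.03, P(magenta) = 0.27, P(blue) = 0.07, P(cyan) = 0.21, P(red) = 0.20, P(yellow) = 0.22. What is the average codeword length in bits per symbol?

L̄ = Σ pᵢ·ℓᵢ = 0.03·4 + 0.27·2 + 0.07·2 + 0.21·3 + 0.20·4 + 0.22·2 = 2.67 bits/symbol.

2.67 bits/symbol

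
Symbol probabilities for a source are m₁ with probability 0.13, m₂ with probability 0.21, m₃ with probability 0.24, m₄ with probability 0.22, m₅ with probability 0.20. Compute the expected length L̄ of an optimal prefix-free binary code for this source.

Repeatedly combine the two least-probable nodes; the expected code length is the sum of the merged weights.
merge 13/100 + 1/5 → 33/100
merge 21/100 + 11/50 → 43/100
merge 6/25 + 33/100 → 57/100
merge 43/100 + 57/100 → 1
L = 33/100 + 43/100 + 57/100 + 1 = 233/100 = 2.33 bits/symbol.

2.33 bits/symbol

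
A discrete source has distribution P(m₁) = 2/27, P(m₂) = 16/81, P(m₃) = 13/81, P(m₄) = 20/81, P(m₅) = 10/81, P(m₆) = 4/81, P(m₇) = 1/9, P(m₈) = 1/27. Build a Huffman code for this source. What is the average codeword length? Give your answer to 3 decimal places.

Repeatedly combine the two least-probable nodes; the expected code length is the sum of the merged weights.
merge 1/27 + 4/81 → 7/81
merge 2/27 + 7/81 → 13/81
merge 1/9 + 10/81 → 19/81
merge 13/81 + 13/81 → 26/81
merge 16/81 + 19/81 → 35/81
merge 20/81 + 26/81 → 46/81
merge 35/81 + 46/81 → 1
L = 7/81 + 13/81 + 19/81 + 26/81 + 35/81 + 46/81 + 1 = 227/81 ≈ 2.802 bits/symbol.

2.802 bits/symbol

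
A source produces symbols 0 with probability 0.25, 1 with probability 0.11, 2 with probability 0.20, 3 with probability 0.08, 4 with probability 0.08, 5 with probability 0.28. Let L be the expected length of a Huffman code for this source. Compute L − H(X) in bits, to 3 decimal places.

0.018 bits

Entropy H = −Σ p log₂ p ≈ 2.4119 bits.
Huffman merges: 2/25+2/25→4/25; 11/100+4/25→27/100; 1/5+1/4→9/20; 27/100+7/25→11/20; 9/20+11/20→1. L = 243/100 ≈ 2.4300.
L − H = 2.4300 − 2.4119 = 0.018 bits.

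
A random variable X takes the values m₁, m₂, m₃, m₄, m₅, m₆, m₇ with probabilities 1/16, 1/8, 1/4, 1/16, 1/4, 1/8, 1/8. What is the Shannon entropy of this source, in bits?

2.625 bits

Each probability is a power of 1/2, so log₂(1/p) is an integer.
H = Σ p·log₂(1/p) = 1/16·4 + 1/8·3 + 1/4·2 + 1/16·4 + 1/4·2 + 1/8·3 + 1/8·3 = 2.625 bits.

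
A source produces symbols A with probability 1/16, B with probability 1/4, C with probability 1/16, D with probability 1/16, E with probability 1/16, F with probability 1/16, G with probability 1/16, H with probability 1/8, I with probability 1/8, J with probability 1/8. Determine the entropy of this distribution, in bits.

Each probability is a power of 1/2, so log₂(1/p) is an integer.
H = Σ p·log₂(1/p) = 1/16·4 + 1/4·2 + 1/16·4 + 1/16·4 + 1/16·4 + 1/16·4 + 1/16·4 + 1/8·3 + 1/8·3 + 1/8·3 = 3.125 bits.

3.125 bits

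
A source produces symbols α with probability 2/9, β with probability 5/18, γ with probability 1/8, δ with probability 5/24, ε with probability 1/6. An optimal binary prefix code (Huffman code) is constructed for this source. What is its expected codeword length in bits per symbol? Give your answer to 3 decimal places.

Repeatedly combine the two least-probable nodes; the expected code length is the sum of the merged weights.
merge 1/8 + 1/6 → 7/24
merge 5/24 + 2/9 → 31/72
merge 5/18 + 7/24 → 41/72
merge 31/72 + 41/72 → 1
L = 7/24 + 31/72 + 41/72 + 1 = 55/24 ≈ 2.292 bits/symbol.

2.292 bits/symbol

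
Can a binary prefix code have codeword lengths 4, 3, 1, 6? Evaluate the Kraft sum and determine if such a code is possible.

0.703125; yes

With common denominator 2^6 = 64: Σ 2^(−ℓᵢ) = 4/64 + 8/64 + 32/64 + 1/64 = 45/64 = 0.703125.
Kraft's inequality requires Σ ≤ 1; here Σ = 0.703125 ≤ 1, so such a prefix code exists.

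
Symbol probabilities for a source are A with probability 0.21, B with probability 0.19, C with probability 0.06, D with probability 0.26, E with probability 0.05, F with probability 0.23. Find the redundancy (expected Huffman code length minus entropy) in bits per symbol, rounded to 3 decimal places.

Entropy H = −Σ p log₂ p ≈ 2.3806 bits.
Huffman merges: 1/20+3/50→11/100; 11/100+19/100→3/10; 21/100+23/100→11/25; 13/50+3/10→14/25; 11/25+14/25→1. L = 241/100 ≈ 2.4100.
L − H = 2.4100 − 2.3806 = 0.029 bits.

0.029 bits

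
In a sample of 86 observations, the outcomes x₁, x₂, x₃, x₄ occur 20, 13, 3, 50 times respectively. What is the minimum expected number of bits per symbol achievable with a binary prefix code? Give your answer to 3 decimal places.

1.605 bits/symbol

Probabilities are the counts divided by 86.
Repeatedly combine the two least-probable nodes; the expected code length is the sum of the merged weights.
merge 3/86 + 13/86 → 8/43
merge 8/43 + 10/43 → 18/43
merge 18/43 + 25/43 → 1
L = 8/43 + 18/43 + 1 = 69/43 ≈ 1.605 bits/symbol.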